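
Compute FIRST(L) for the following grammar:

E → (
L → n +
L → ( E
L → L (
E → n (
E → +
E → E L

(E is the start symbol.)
From L → n +:
  - n is a terminal: add 'n' and stop
From L → ( E:
  - '(' is a terminal: add '(' and stop
From L → L (:
  - L is the symbol being defined: contributes nothing new
    L is not nullable, so stop

Collecting: FIRST(L) = { '(', 'n' }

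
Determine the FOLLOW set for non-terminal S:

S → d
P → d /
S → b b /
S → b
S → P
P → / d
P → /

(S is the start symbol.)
S is the start symbol, so $ ∈ FOLLOW(S).
S does not occur on any right-hand side.

Taking the union: FOLLOW(S) = { $ }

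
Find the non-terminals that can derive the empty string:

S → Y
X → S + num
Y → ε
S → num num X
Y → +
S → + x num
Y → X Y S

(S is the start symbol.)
{ 'S', 'Y' }

A non-terminal is nullable if it can derive ε (the empty string): either it has an ε-production, or it has a production whose right-hand side consists entirely of nullable non-terminals.

ε-productions: Y → ε
So Y is immediately nullable.
S → Y: every symbol on the right is nullable, so S is nullable too.
No further non-terminal can be added: every production for the remaining non-terminals contains a terminal or a non-nullable non-terminal.
Nullable = { 'S', 'Y' }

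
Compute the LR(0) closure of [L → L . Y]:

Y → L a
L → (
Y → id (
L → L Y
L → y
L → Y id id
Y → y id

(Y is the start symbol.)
{ [L → . (], [L → . L Y], [L → . Y id id], [L → . y], [L → L . Y], [Y → . L a], [Y → . id (], [Y → . y id] }

To compute CLOSURE, for each item [A → α.Bβ] where B is a non-terminal, add [B → .γ] for all productions B → γ; repeat for the newly added items until nothing changes.

Start with: [L → L . Y]
  [L → L . Y] has the dot before Y: add [Y → . L a], [Y → . id (], [Y → . y id]
  [Y → . L a] has the dot before L: add [L → . (], [L → . L Y], [L → . y], [L → . Y id id]
No further items can be added.

CLOSURE = { [L → . (], [L → . L Y], [L → . Y id id], [L → . y], [L → L . Y], [Y → . L a], [Y → . id (], [Y → . y id] }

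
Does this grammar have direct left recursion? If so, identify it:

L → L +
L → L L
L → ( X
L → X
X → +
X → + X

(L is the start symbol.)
Yes, L is left-recursive

Direct left recursion occurs when N → N α for some non-terminal N (the right-hand side begins with the left-hand side itself).

L → L +: LEFT RECURSIVE (starts with L)
L → L L: LEFT RECURSIVE (starts with L)
L → ( X: starts with '('
L → X: starts with X
X → +: starts with '+'
X → + X: starts with '+'

The grammar has direct left recursion on: L.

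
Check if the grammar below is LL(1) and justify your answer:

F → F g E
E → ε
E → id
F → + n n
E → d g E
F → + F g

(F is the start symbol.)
No. Predict set conflict for F: { '+' }

A grammar is LL(1) if for each non-terminal N with multiple productions, the predict sets of those productions are pairwise disjoint, where PREDICT(N → α) = (FIRST(α) \ {ε}) ∪ (FOLLOW(N) if α ⇒* ε).

Relevant sets:
  FIRST(F) = { '+' }
  FOLLOW(E) = { $, 'g' }

For F:
  PREDICT(F → F g E) = { '+' }
  PREDICT(F → '+' n n) = { '+' }
  PREDICT(F → '+' F g) = { '+' }
For E:
  PREDICT(E → ε) = { $, 'g' }
  PREDICT(E → id) = { 'id' }
  PREDICT(E → d g E) = { 'd' }

Conflict found: Predict set conflict for F: { '+' }
The grammar is NOT LL(1).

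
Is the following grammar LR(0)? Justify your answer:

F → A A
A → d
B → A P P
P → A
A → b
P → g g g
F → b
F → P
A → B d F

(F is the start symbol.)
A grammar is LR(0) if no state in the canonical LR(0) collection has:
  - both a shift item (dot before a terminal) and a complete item (shift-reduce conflict), or
  - two or more complete items (reduce-reduce conflict; the accept item [F' → F .] counts as a complete item here).

Augment with F' → F and build the canonical LR(0) collection (I0 = CLOSURE({[F' → . F]}), then GOTO on every symbol after a dot until no new states appear). It has 17 states:
  I0: { [A → . B d F], [A → . b], [A → . d], [B → . A P P], [F → . A A], [F → . P], [F → . b], [F' → . F], [P → . A], [P → . g g g] }  — shift
  I1: { [A → . B d F], [A → . b], [A → . d], [B → . A P P], [B → A . P P], [F → A . A], [P → . A], [P → . g g g], [P → A .] }  — shift, reduce
  I2: { [A → B . d F] }  — shift
  I3: { [F' → F .] }  — accept
  I4: { [F → P .] }  — reduce
  I5: { [A → b .], [F → b .] }  — 2 reduces
  I6: { [A → d .] }  — reduce
  I7: { [P → g . g g] }  — shift
  I8: { [P → g g . g] }  — shift
  I9: { [P → g g g .] }  — reduce
  I10: { [A → . B d F], [A → . b], [A → . d], [A → B d . F], [B → . A P P], [F → . A A], [F → . P], [F → . b], [P → . A], [P → . g g g] }  — shift
  I11: { [A → B d F .] }  — reduce
  I12: { [A → . B d F], [A → . b], [A → . d], [B → . A P P], [B → A . P P], [F → A A .], [P → . A], [P → . g g g], [P → A .] }  — shift, 2 reduces
  I13: { [A → . B d F], [A → . b], [A → . d], [B → . A P P], [B → A P . P], [P → . A], [P → . g g g] }  — shift
  I14: { [A → b .] }  — reduce
  I15: { [A → . B d F], [A → . b], [A → . d], [B → . A P P], [B → A . P P], [P → . A], [P → . g g g], [P → A .] }  — shift, reduce
  I16: { [B → A P P .] }  — reduce

Conflict in state I1:
  Shift-reduce conflict between [P → A .] and [A → . b]
So the grammar is NOT LR(0).

Answer: No. Shift-reduce conflict between [P → A .] and [A → . b]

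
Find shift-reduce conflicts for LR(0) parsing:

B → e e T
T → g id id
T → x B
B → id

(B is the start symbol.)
A shift-reduce conflict occurs when an LR(0) state has both:
  - a complete (reduce) item [A → α .] (dot at the end), and
  - a shift item [B → β . c γ] (dot before a terminal).

Augment with B' → B and build the canonical LR(0) collection (I0 = CLOSURE({[B' → . B]}), then GOTO on every symbol after a dot until no new states appear). It has 11 states:
  I0: { [B → . e e T], [B → . id], [B' → . B] }  — shift
  I1: { [B' → B .] }  — accept
  I2: { [B → e . e T] }  — shift
  I3: { [B → id .] }  — reduce
  I4: { [B → e e . T], [T → . g id id], [T → . x B] }  — shift
  I5: { [B → e e T .] }  — reduce
  I6: { [T → g . id id] }  — shift
  I7: { [B → . e e T], [B → . id], [T → x . B] }  — shift
  I8: { [T → x B .] }  — reduce
  I9: { [T → g id . id] }  — shift
  I10: { [T → g id id .] }  — reduce

No state contains both a complete item and a shift item.

Answer: No shift-reduce conflicts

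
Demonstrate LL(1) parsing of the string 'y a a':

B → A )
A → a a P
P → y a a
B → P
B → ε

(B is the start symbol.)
Stack is shown with the top on the left.

Stack    Input    Action
------------------------
B $      y a a $  output B → P
P $      y a a $  output P → y a a
y a a $  y a a $  match 'y'
a a $    a a $    match 'a'
a $      a $      match 'a'
$        $        accept

The string is accepted.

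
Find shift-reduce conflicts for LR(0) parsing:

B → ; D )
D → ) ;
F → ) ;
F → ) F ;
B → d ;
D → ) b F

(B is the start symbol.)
No shift-reduce conflicts

A shift-reduce conflict occurs when an LR(0) state has both:
  - a complete (reduce) item [A → α .] (dot at the end), and
  - a shift item [B → β . c γ] (dot before a terminal).

Augment with B' → B and build the canonical LR(0) collection (I0 = CLOSURE({[B' → . B]}), then GOTO on every symbol after a dot until no new states appear). It has 15 states:
  I0: { [B → . ; D )], [B → . d ;], [B' → . B] }  — shift
  I1: { [B → ; . D )], [D → . ) ;], [D → . ) b F] }  — shift
  I2: { [B' → B .] }  — accept
  I3: { [B → d . ;] }  — shift
  I4: { [B → d ; .] }  — reduce
  I5: { [D → ) . ;], [D → ) . b F] }  — shift
  I6: { [B → ; D . )] }  — shift
  I7: { [B → ; D ) .] }  — reduce
  I8: { [D → ) ; .] }  — reduce
  I9: { [D → ) b . F], [F → . ) ;], [F → . ) F ;] }  — shift
  I10: { [F → ) . ;], [F → ) . F ;], [F → . ) ;], [F → . ) F ;] }  — shift
  I11: { [D → ) b F .] }  — reduce
  I12: { [F → ) ; .] }  — reduce
  I13: { [F → ) F . ;] }  — shift
  I14: { [F → ) F ; .] }  — reduce

No state contains both a complete item and a shift item.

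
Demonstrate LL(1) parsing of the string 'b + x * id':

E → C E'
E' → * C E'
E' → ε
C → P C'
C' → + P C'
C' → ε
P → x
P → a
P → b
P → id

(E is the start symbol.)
Stack is shown with the top on the left.

Stack        Input         Action
---------------------------------
E $          b + x * id $  output E → C E'
C E' $       b + x * id $  output C → P C'
P C' E' $    b + x * id $  output P → b
b C' E' $    b + x * id $  match 'b'
C' E' $      + x * id $    output C' → + P C'
+ P C' E' $  + x * id $    match '+'
P C' E' $    x * id $      output P → x
x C' E' $    x * id $      match 'x'
C' E' $      * id $        output C' → ε
E' $         * id $        output E' → * C E'
* C E' $     * id $        match '*'
C E' $       id $          output C → P C'
P C' E' $    id $          output P → id
id C' E' $   id $          match 'id'
C' E' $      $             output C' → ε
E' $         $             output E' → ε
$            $             accept

The string is accepted.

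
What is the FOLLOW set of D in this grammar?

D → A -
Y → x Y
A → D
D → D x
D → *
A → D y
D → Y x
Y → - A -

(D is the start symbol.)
{ $, '-', 'x', 'y' }

To compute FOLLOW(D), find every occurrence of D on a right-hand side N → α D β: add FIRST(β) \ {ε}, and if β is empty or nullable also add FOLLOW(N). Iterate to a fixed point.

D is the start symbol, so $ ∈ FOLLOW(D).
In A → D: D is at the end, add FOLLOW(A)
In D → D x: D is followed by x, add FIRST(x) \ {ε} = { 'x' }
In A → D y: D is followed by y, add FIRST(y) \ {ε} = { 'y' }

The FOLLOW sets referred to above (computed the same way, to a fixed point):
  FOLLOW(A) = { '-' }

Taking the union: FOLLOW(D) = { $, '-', 'x', 'y' }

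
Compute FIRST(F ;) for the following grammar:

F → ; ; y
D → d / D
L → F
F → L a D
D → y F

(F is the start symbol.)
{ ';' }

FIRST sets of the non-terminals involved (from the grammar, by fixed-point iteration):
  FIRST(F) = { ';' }

To compute FIRST(F ;), process the symbols left to right:
Symbol F is a non-terminal. Add FIRST(F) \ {ε} = { ';' }
F is not nullable (ε ∉ FIRST(F)), so stop here.
FIRST(F ;) = { ';' }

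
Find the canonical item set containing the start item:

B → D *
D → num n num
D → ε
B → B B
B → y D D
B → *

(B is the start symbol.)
First, augment the grammar with B' → B
I₀ = CLOSURE({ [B' → . B] }):
  [B' → . B] has the dot before B: add [B → . D *], [B → . B B], [B → . y D D], [B → . *]
  [B → . D *] has the dot before D: add [D → . num n num], [D → .]
No further items can be added.

I₀ = { [B → . *], [B → . B B], [B → . D *], [B → . y D D], [B' → . B], [D → . num n num], [D → .] }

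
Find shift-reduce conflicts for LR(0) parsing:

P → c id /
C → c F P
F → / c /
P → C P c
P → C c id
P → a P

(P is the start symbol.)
Yes — I15: [P → C c id .] vs [P → c id . /]

A shift-reduce conflict occurs when an LR(0) state has both:
  - a complete (reduce) item [A → α .] (dot at the end), and
  - a shift item [B → β . c γ] (dot before a terminal).

Augment with P' → P and build the canonical LR(0) collection (I0 = CLOSURE({[P' → . P]}), then GOTO on every symbol after a dot until no new states appear). It has 17 states:
  I0: { [C → . c F P], [P → . C P c], [P → . C c id], [P → . a P], [P → . c id /], [P' → . P] }  — shift
  I1: { [C → . c F P], [P → . C P c], [P → . C c id], [P → . a P], [P → . c id /], [P → C . P c], [P → C . c id] }  — shift
  I2: { [P' → P .] }  — accept
  I3: { [C → . c F P], [P → . C P c], [P → . C c id], [P → . a P], [P → . c id /], [P → a . P] }  — shift
  I4: { [C → c . F P], [F → . / c /], [P → c . id /] }  — shift
  I5: { [F → / . c /] }  — shift
  I6: { [C → . c F P], [C → c F . P], [P → . C P c], [P → . C c id], [P → . a P], [P → . c id /] }  — shift
  I7: { [P → c id . /] }  — shift
  I8: { [P → c id / .] }  — reduce
  I9: { [C → c F P .] }  — reduce
  I10: { [F → / c . /] }  — shift
  I11: { [F → / c / .] }  — reduce
  I12: { [P → a P .] }  — reduce
  I13: { [P → C P . c] }  — shift
  I14: { [C → c . F P], [F → . / c /], [P → C c . id], [P → c . id /] }  — shift
  I15: { [P → C c id .], [P → c id . /] }  — shift, reduce
  I16: { [P → C P c .] }  — reduce

I15 contains reduce item [P → C c id .] and shift item [P → c id . /] — shift-reduce conflict.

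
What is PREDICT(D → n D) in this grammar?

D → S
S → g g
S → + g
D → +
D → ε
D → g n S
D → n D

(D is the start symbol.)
PREDICT(D → n D) = (FIRST(RHS) \ {ε}) ∪ (FOLLOW(D) if ε ∈ FIRST(RHS), i.e. RHS ⇒* ε)
FIRST(n D) = { 'n' }
ε ∉ FIRST(n D), so FOLLOW(D) is not added.
PREDICT(D → n D) = { 'n' }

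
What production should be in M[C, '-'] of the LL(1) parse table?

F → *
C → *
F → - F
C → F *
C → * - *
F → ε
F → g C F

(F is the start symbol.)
C → F *

To find M[C, '-'], we find productions for C where '-' is in the predict set (PREDICT(N → α) = (FIRST(α) \ {ε}) ∪ (FOLLOW(N) if α ⇒* ε)).

Relevant sets:
  FIRST(F) = { '*', '-', 'g', ε }

C → *: PREDICT = { '*' }
C → F *: PREDICT = { '*', '-', 'g' }
  '-' is in predict set, so this production goes in M[C, '-']
C → * - *: PREDICT = { '*' }

M[C, '-'] = C → F *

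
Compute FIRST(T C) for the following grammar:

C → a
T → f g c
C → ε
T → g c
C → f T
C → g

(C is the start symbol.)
FIRST sets of the non-terminals involved (from the grammar, by fixed-point iteration):
  FIRST(T) = { 'f', 'g' }

To compute FIRST(T C), process the symbols left to right:
Symbol T is a non-terminal. Add FIRST(T) \ {ε} = { 'f', 'g' }
T is not nullable (ε ∉ FIRST(T)), so stop here.
FIRST(T C) = { 'f', 'g' }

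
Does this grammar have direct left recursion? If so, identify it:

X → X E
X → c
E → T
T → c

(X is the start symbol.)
Yes, X is left-recursive

Direct left recursion occurs when N → N α for some non-terminal N (the right-hand side begins with the left-hand side itself).

X → X E: LEFT RECURSIVE (starts with X)
X → c: starts with c
E → T: starts with T
T → c: starts with c

The grammar has direct left recursion on: X.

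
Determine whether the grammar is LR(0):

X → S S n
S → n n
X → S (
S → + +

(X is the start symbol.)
A grammar is LR(0) if no state in the canonical LR(0) collection has:
  - both a shift item (dot before a terminal) and a complete item (shift-reduce conflict), or
  - two or more complete items (reduce-reduce conflict; the accept item [X' → X .] counts as a complete item here).

Augment with X' → X and build the canonical LR(0) collection (I0 = CLOSURE({[X' → . X]}), then GOTO on every symbol after a dot until no new states appear). It has 10 states:
  I0: { [S → . + +], [S → . n n], [X → . S (], [X → . S S n], [X' → . X] }  — shift
  I1: { [S → + . +] }  — shift
  I2: { [S → . + +], [S → . n n], [X → S . (], [X → S . S n] }  — shift
  I3: { [X' → X .] }  — accept
  I4: { [S → n . n] }  — shift
  I5: { [S → n n .] }  — reduce
  I6: { [X → S ( .] }  — reduce
  I7: { [X → S S . n] }  — shift
  I8: { [X → S S n .] }  — reduce
  I9: { [S → + + .] }  — reduce

Every state is either a pure shift/goto state or contains exactly one complete item and nothing to shift — no conflicts. The grammar is LR(0).

Answer: Yes, the grammar is LR(0)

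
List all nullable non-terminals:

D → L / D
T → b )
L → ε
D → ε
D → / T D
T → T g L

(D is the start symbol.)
{ 'D', 'L' }

ε-productions: L → ε, D → ε
So L, D are immediately nullable.
No further non-terminal can be added: every production for the remaining non-terminals contains a terminal or a non-nullable non-terminal.
Nullable = { 'D', 'L' }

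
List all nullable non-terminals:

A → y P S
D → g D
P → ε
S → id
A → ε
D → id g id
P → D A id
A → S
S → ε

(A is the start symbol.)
{ 'A', 'P', 'S' }

A non-terminal is nullable if it can derive ε (the empty string): either it has an ε-production, or it has a production whose right-hand side consists entirely of nullable non-terminals.

ε-productions: P → ε, A → ε, S → ε
So P, A, S are immediately nullable.
No further non-terminal can be added: every production for the remaining non-terminals contains a terminal or a non-nullable non-terminal.
Nullable = { 'A', 'P', 'S' }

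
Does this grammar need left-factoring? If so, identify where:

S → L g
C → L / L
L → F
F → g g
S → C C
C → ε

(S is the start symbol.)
Left-factoring is needed when two productions for the same non-terminal
share a common prefix on the right-hand side.

Productions for S:
  S → L g
  S → C C
Productions for C:
  C → L / L
  C → ε

No common prefixes found.

Answer: No, left-factoring is not needed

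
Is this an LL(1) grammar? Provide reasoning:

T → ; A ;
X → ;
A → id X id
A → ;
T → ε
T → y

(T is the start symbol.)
Yes, the grammar is LL(1).

A grammar is LL(1) if for each non-terminal N with multiple productions, the predict sets of those productions are pairwise disjoint, where PREDICT(N → α) = (FIRST(α) \ {ε}) ∪ (FOLLOW(N) if α ⇒* ε).

Relevant sets:
  FOLLOW(T) = { $ }

For T:
  PREDICT(T → ';' A ';') = { ';' }
  PREDICT(T → ε) = { $ }
  PREDICT(T → y) = { 'y' }
For A:
  PREDICT(A → id X id) = { 'id' }
  PREDICT(A → ';') = { ';' }
X has a single production, so nothing to check there.

All predict sets are disjoint. The grammar IS LL(1).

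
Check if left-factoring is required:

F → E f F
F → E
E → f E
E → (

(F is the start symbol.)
Yes, F has productions with common prefix 'E'

Left-factoring is needed when two productions for the same non-terminal
share a common prefix on the right-hand side.

Productions for F:
  F → E f F
  F → E
Productions for E:
  E → f E
  E → (

Found common prefix 'E' in productions for F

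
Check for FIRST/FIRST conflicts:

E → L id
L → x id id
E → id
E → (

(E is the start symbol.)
FIRST sets of the non-terminals at (or reachable through a nullable prefix from) the front of some alternative:
  FIRST(L) = { 'x' }

Productions for E:
  E → L id: FIRST = { 'x' }
  E → id: FIRST = { 'id' }
  E → (: FIRST = { '(' }
L has only one production, so no FIRST/FIRST conflict is possible there.

All alternatives of each non-terminal have pairwise disjoint FIRST sets.

Answer: No FIRST/FIRST conflicts.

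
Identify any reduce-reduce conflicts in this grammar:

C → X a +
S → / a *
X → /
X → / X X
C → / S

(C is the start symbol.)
No reduce-reduce conflicts

A reduce-reduce conflict occurs when an LR(0) state has two complete items [A → α .] and [B → β .] — both call for a reduction, and with no lookahead the parser cannot choose between them.

Augment with C' → C and build the canonical LR(0) collection (I0 = CLOSURE({[C' → . C]}), then GOTO on every symbol after a dot until no new states appear). It has 13 states:
  I0: { [C → . / S], [C → . X a +], [C' → . C], [X → . / X X], [X → . /] }  — shift
  I1: { [C → / . S], [S → . / a *], [X → . / X X], [X → . /], [X → / . X X], [X → / .] }  — shift, reduce
  I2: { [C' → C .] }  — accept
  I3: { [C → X . a +] }  — shift
  I4: { [C → X a . +] }  — shift
  I5: { [C → X a + .] }  — reduce
  I6: { [S → / . a *], [X → . / X X], [X → . /], [X → / . X X], [X → / .] }  — shift, reduce
  I7: { [C → / S .] }  — reduce
  I8: { [X → . / X X], [X → . /], [X → / X . X] }  — shift
  I9: { [X → . / X X], [X → . /], [X → / . X X], [X → / .] }  — shift, reduce
  I10: { [X → / X X .] }  — reduce
  I11: { [S → / a . *] }  — shift
  I12: { [S → / a * .] }  — reduce

No state contains more than one complete item.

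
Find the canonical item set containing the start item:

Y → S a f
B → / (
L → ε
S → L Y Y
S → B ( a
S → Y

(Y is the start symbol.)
First, augment the grammar with Y' → Y
I₀ = CLOSURE({ [Y' → . Y] }):
  [Y' → . Y] has the dot before Y: add [Y → . S a f]
  [Y → . S a f] has the dot before S: add [S → . L Y Y], [S → . B ( a], [S → . Y]
  [S → . L Y Y] has the dot before L: add [L → .]
  [S → . B ( a] has the dot before B: add [B → . / (]
No further items can be added.

I₀ = { [B → . / (], [L → .], [S → . B ( a], [S → . L Y Y], [S → . Y], [Y → . S a f], [Y' → . Y] }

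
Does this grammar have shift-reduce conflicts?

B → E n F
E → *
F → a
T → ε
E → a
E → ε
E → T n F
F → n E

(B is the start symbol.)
Augment with B' → B and build the canonical LR(0) collection (I0 = CLOSURE({[B' → . B]}), then GOTO on every symbol after a dot until no new states appear). It has 13 states:
  I0: { [B → . E n F], [B' → . B], [E → . *], [E → . T n F], [E → . a], [E → .], [T → .] }  — shift, 2 reduces
  I1: { [E → * .] }  — reduce
  I2: { [B' → B .] }  — accept
  I3: { [B → E . n F] }  — shift
  I4: { [E → T . n F] }  — shift
  I5: { [E → a .] }  — reduce
  I6: { [E → T n . F], [F → . a], [F → . n E] }  — shift
  I7: { [E → T n F .] }  — reduce
  I8: { [F → a .] }  — reduce
  I9: { [E → . *], [E → . T n F], [E → . a], [E → .], [F → n . E], [T → .] }  — shift, 2 reduces
  I10: { [F → n E .] }  — reduce
  I11: { [B → E n . F], [F → . a], [F → . n E] }  — shift
  I12: { [B → E n F .] }  — reduce

I0 contains reduce items [E → .], [T → .] and shift items [E → . *], [E → . a] — shift-reduce conflict.
I9 contains reduce items [E → .], [T → .] and shift items [E → . *], [E → . a] — shift-reduce conflict.

Answer: Yes — I0: [E → .] vs [E → . *]; I9: [E → .] vs [E → . *]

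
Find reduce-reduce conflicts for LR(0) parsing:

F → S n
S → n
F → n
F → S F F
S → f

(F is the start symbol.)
A reduce-reduce conflict occurs when an LR(0) state has two complete items [A → α .] and [B → β .] — both call for a reduction, and with no lookahead the parser cannot choose between them.

Augment with F' → F and build the canonical LR(0) collection (I0 = CLOSURE({[F' → . F]}), then GOTO on every symbol after a dot until no new states appear). It has 8 states:
  I0: { [F → . S F F], [F → . S n], [F → . n], [F' → . F], [S → . f], [S → . n] }  — shift
  I1: { [F' → F .] }  — accept
  I2: { [F → . S F F], [F → . S n], [F → . n], [F → S . F F], [F → S . n], [S → . f], [S → . n] }  — shift
  I3: { [S → f .] }  — reduce
  I4: { [F → n .], [S → n .] }  — 2 reduces
  I5: { [F → . S F F], [F → . S n], [F → . n], [F → S F . F], [S → . f], [S → . n] }  — shift
  I6: { [F → S n .], [F → n .], [S → n .] }  — 3 reduces
  I7: { [F → S F F .] }  — reduce

I4 contains complete items [F → n .], [S → n .] — reduce-reduce conflict.
I6 contains complete items [F → S n .], [F → n .], [S → n .] — reduce-reduce conflict.

Answer: Yes — I4: [F → n .] vs [S → n .]; I6: [F → S n .] vs [F → n .]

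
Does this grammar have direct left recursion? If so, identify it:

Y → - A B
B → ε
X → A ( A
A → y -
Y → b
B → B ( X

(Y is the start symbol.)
Direct left recursion occurs when N → N α for some non-terminal N (the right-hand side begins with the left-hand side itself).

Y → - A B: starts with '-'
B → ε: starts with ε
X → A ( A: starts with A
A → y -: starts with y
Y → b: starts with b
B → B ( X: LEFT RECURSIVE (starts with B)

The grammar has direct left recursion on: B.

Answer: Yes, B is left-recursive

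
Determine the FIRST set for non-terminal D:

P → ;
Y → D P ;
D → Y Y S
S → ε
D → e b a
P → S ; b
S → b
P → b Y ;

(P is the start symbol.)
To compute FIRST(D), examine every production with D on the left-hand side, reading each right-hand side left to right until a non-nullable symbol is reached.

FIRST sets of the other non-terminals involved (by the same procedure, iterated to a fixed point):
  FIRST(Y) = { 'e' }

From D → Y Y S:
  - Y is a non-terminal: add FIRST(Y) \ {ε} = { 'e' }
    Y is not nullable, so stop
From D → e b a:
  - e is a terminal: add 'e' and stop

Collecting: FIRST(D) = { 'e' }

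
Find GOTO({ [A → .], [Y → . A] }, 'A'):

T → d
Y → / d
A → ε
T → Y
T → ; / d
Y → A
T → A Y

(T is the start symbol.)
{ [Y → A .] }

GOTO(I, 'A') = CLOSURE({ [A → αX.β] : [A → α.Xβ] ∈ I, X = 'A' })

Items with dot before 'A', with the dot advanced:
  [Y → . A] → [Y → A .]
Closure adds nothing (no advanced item has the dot before a non-terminal).

GOTO = { [Y → A .] }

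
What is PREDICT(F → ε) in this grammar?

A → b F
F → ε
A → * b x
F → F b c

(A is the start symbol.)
PREDICT(F → ε) = (FIRST(RHS) \ {ε}) ∪ (FOLLOW(F) if ε ∈ FIRST(RHS), i.e. RHS ⇒* ε)
The right-hand side is ε (FIRST(ε) = { ε }), so the predict set is FOLLOW(F) = { $, 'b' }
PREDICT(F → ε) = { $, 'b' }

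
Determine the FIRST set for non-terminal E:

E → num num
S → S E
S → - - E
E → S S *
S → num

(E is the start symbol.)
{ '-', 'num' }

To compute FIRST(E), examine every production with E on the left-hand side, reading each right-hand side left to right until a non-nullable symbol is reached.

FIRST sets of the other non-terminals involved (by the same procedure, iterated to a fixed point):
  FIRST(S) = { '-', 'num' }

From E → num num:
  - num is a terminal: add 'num' and stop
From E → S S *:
  - S is a non-terminal: add FIRST(S) \ {ε} = { '-', 'num' }
    S is not nullable, so stop

Collecting: FIRST(E) = { '-', 'num' }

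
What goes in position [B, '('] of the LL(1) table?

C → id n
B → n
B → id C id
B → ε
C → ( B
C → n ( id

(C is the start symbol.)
Empty (error entry)

To find M[B, '('], we find productions for B where '(' is in the predict set (PREDICT(N → α) = (FIRST(α) \ {ε}) ∪ (FOLLOW(N) if α ⇒* ε)).

Relevant sets:
  FOLLOW(B) = { $, 'id' }

B → n: PREDICT = { 'n' }
B → id C id: PREDICT = { 'id' }
B → ε: PREDICT = { $, 'id' }

M[B, '('] is empty (no production applies)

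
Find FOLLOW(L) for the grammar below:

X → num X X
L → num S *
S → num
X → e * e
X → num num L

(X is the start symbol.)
To compute FOLLOW(L), find every occurrence of L on a right-hand side N → α L β: add FIRST(β) \ {ε}, and if β is empty or nullable also add FOLLOW(N). Iterate to a fixed point.

In X → num num L: L is at the end, add FOLLOW(X)

The FOLLOW sets referred to above (computed the same way, to a fixed point):
  FOLLOW(X) = { $, 'e', 'num' }

Taking the union: FOLLOW(L) = { $, 'e', 'num' }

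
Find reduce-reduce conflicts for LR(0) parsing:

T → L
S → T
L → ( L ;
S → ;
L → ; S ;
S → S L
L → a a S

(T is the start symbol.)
No reduce-reduce conflicts

Augment with T' → T and build the canonical LR(0) collection (I0 = CLOSURE({[T' → . T]}), then GOTO on every symbol after a dot until no new states appear). It has 15 states:
  I0: { [L → . ( L ;], [L → . ; S ;], [L → . a a S], [T → . L], [T' → . T] }  — shift
  I1: { [L → ( . L ;], [L → . ( L ;], [L → . ; S ;], [L → . a a S] }  — shift
  I2: { [L → . ( L ;], [L → . ; S ;], [L → . a a S], [L → ; . S ;], [S → . ;], [S → . S L], [S → . T], [T → . L] }  — shift
  I3: { [T → L .] }  — reduce
  I4: { [T' → T .] }  — accept
  I5: { [L → a . a S] }  — shift
  I6: { [L → . ( L ;], [L → . ; S ;], [L → . a a S], [L → a a . S], [S → . ;], [S → . S L], [S → . T], [T → . L] }  — shift
  I7: { [L → . ( L ;], [L → . ; S ;], [L → . a a S], [L → ; . S ;], [S → . ;], [S → . S L], [S → . T], [S → ; .], [T → . L] }  — shift, reduce
  I8: { [L → . ( L ;], [L → . ; S ;], [L → . a a S], [L → a a S .], [S → S . L] }  — shift, reduce
  I9: { [S → T .] }  — reduce
  I10: { [S → S L .] }  — reduce
  I11: { [L → . ( L ;], [L → . ; S ;], [L → . a a S], [L → ; S . ;], [S → S . L] }  — shift
  I12: { [L → . ( L ;], [L → . ; S ;], [L → . a a S], [L → ; . S ;], [L → ; S ; .], [S → . ;], [S → . S L], [S → . T], [T → . L] }  — shift, reduce
  I13: { [L → ( L . ;] }  — shift
  I14: { [L → ( L ; .] }  — reduce

No state contains more than one complete item.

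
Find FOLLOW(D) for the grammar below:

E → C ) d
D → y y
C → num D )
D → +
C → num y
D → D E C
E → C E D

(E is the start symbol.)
{ $, ')', '+', 'num', 'y' }

In C → num D ): D is followed by ')', add FIRST(')') \ {ε} = { ')' }
In D → D E C: D is followed by E C, add FIRST(E C) \ {ε} = { 'num' }
In E → C E D: D is at the end, add FOLLOW(E)

The FOLLOW sets referred to above (computed the same way, to a fixed point):
  FOLLOW(E) = { $, '+', 'num', 'y' }

Taking the union: FOLLOW(D) = { $, ')', '+', 'num', 'y' }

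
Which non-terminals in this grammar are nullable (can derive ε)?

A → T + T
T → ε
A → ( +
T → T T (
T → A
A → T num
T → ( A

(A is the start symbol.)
{ 'T' }

ε-productions: T → ε
So T is immediately nullable.
No further non-terminal can be added: every production for the remaining non-terminals contains a terminal or a non-nullable non-terminal.
Nullable = { 'T' }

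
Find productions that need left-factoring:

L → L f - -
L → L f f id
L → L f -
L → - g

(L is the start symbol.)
Yes, L has productions with common prefix 'L f'

Left-factoring is needed when two productions for the same non-terminal
share a common prefix on the right-hand side.

Productions for L:
  L → L f - -
  L → L f f id
  L → L f -
  L → - g

Found common prefix 'L f' in productions for L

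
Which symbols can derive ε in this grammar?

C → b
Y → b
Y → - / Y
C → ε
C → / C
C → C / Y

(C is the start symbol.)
{ 'C' }

ε-productions: C → ε
So C is immediately nullable.
No further non-terminal can be added: every production for the remaining non-terminals contains a terminal or a non-nullable non-terminal.
Nullable = { 'C' }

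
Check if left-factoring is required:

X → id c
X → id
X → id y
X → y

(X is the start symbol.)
Left-factoring is needed when two productions for the same non-terminal
share a common prefix on the right-hand side.

Productions for X:
  X → id c
  X → id
  X → id y
  X → y

Found common prefix 'id' in productions for X

Answer: Yes, X has productions with common prefix 'id'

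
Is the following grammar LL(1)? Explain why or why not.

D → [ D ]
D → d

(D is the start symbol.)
A grammar is LL(1) if for each non-terminal N with multiple productions, the predict sets of those productions are pairwise disjoint, where PREDICT(N → α) = (FIRST(α) \ {ε}) ∪ (FOLLOW(N) if α ⇒* ε).

For D:
  PREDICT(D → '[' D ']') = { '[' }
  PREDICT(D → d) = { 'd' }

All predict sets are disjoint. The grammar IS LL(1).

Answer: Yes, the grammar is LL(1).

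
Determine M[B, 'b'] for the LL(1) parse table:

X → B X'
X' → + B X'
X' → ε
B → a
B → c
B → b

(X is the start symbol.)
To find M[B, 'b'], we find productions for B where 'b' is in the predict set (PREDICT(N → α) = (FIRST(α) \ {ε}) ∪ (FOLLOW(N) if α ⇒* ε)).

B → a: PREDICT = { 'a' }
B → c: PREDICT = { 'c' }
B → b: PREDICT = { 'b' }
  'b' is in predict set, so this production goes in M[B, 'b']

M[B, 'b'] = B → b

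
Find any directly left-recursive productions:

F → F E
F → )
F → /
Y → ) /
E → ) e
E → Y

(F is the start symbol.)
F → F E: LEFT RECURSIVE (starts with F)
F → ): starts with ')'
F → /: starts with '/'
Y → ) /: starts with ')'
E → ) e: starts with ')'
E → Y: starts with Y

The grammar has direct left recursion on: F.

Answer: Yes, F is left-recursive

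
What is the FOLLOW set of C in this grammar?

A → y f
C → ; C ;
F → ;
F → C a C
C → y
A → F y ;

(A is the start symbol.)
{ ';', 'a', 'y' }

In C → ; C ;: C is followed by ';', add FIRST(';') \ {ε} = { ';' }
In F → C a C: C is followed by a C, add FIRST(a C) \ {ε} = { 'a' }
In F → C a C: C is at the end, add FOLLOW(F)

The FOLLOW sets referred to above (computed the same way, to a fixed point):
  FOLLOW(F) = { 'y' }

Taking the union: FOLLOW(C) = { ';', 'a', 'y' }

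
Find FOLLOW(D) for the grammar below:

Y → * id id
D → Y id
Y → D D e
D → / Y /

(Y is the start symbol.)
{ '*', '/', 'e' }

To compute FOLLOW(D), find every occurrence of D on a right-hand side N → α D β: add FIRST(β) \ {ε}, and if β is empty or nullable also add FOLLOW(N). Iterate to a fixed point.

In Y → D D e: D is followed by D e, add FIRST(D e) \ {ε} = { '*', '/' }
In Y → D D e: D is followed by e, add FIRST(e) \ {ε} = { 'e' }

Taking the union: FOLLOW(D) = { '*', '/', 'e' }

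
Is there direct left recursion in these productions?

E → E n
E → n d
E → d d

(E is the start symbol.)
Direct left recursion occurs when N → N α for some non-terminal N (the right-hand side begins with the left-hand side itself).

E → E n: LEFT RECURSIVE (starts with E)
E → n d: starts with n
E → d d: starts with d

The grammar has direct left recursion on: E.

Answer: Yes, E is left-recursive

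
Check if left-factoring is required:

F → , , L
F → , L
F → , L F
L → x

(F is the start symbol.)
Yes, F has productions with common prefix ','

Left-factoring is needed when two productions for the same non-terminal
share a common prefix on the right-hand side.

Productions for F:
  F → , , L
  F → , L
  F → , L F

Found common prefix ',' in productions for F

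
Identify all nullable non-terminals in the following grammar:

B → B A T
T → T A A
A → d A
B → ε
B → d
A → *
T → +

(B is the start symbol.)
{ 'B' }

ε-productions: B → ε
So B is immediately nullable.
No further non-terminal can be added: every production for the remaining non-terminals contains a terminal or a non-nullable non-terminal.
Nullable = { 'B' }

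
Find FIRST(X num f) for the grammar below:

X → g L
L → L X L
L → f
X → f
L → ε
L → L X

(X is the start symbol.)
FIRST sets of the non-terminals involved (from the grammar, by fixed-point iteration):
  FIRST(X) = { 'f', 'g' }

To compute FIRST(X num f), process the symbols left to right:
Symbol X is a non-terminal. Add FIRST(X) \ {ε} = { 'f', 'g' }
X is not nullable (ε ∉ FIRST(X)), so stop here.
FIRST(X num f) = { 'f', 'g' }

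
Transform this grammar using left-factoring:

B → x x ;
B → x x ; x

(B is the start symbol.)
B → x x ; B'
B' → ε
B' → x

Left-factoring transforms A → αβ₁ | αβ₂ into A → αA' and A' → β₁ | β₂
(α is the longest common prefix among the alternatives). Repeat until
no nonterminal has two alternatives with a common prefix.

Round 1: B has alternatives sharing prefix 'x x ;'. Introduce B': B → x x ; B'
  Add: B' → ε
  Add: B' → x

No remaining common prefixes — done.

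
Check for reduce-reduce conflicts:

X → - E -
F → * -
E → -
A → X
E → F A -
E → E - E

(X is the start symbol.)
Augment with X' → X and build the canonical LR(0) collection (I0 = CLOSURE({[X' → . X]}), then GOTO on every symbol after a dot until no new states appear). It has 14 states:
  I0: { [X → . - E -], [X' → . X] }  — shift
  I1: { [E → . -], [E → . E - E], [E → . F A -], [F → . * -], [X → - . E -] }  — shift
  I2: { [X' → X .] }  — accept
  I3: { [F → * . -] }  — shift
  I4: { [E → - .] }  — reduce
  I5: { [E → E . - E], [X → - E . -] }  — shift
  I6: { [A → . X], [E → F . A -], [X → . - E -] }  — shift
  I7: { [E → F A . -] }  — shift
  I8: { [A → X .] }  — reduce
  I9: { [E → F A - .] }  — reduce
  I10: { [E → . -], [E → . E - E], [E → . F A -], [E → E - . E], [F → . * -], [X → - E - .] }  — shift, reduce
  I11: { [E → E - E .], [E → E . - E] }  — shift, reduce
  I12: { [E → . -], [E → . E - E], [E → . F A -], [E → E - . E], [F → . * -] }  — shift
  I13: { [F → * - .] }  — reduce

No state contains more than one complete item.

Answer: No reduce-reduce conflicts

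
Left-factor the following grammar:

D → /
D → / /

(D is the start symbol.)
Left-factoring transforms A → αβ₁ | αβ₂ into A → αA' and A' → β₁ | β₂
(α is the longest common prefix among the alternatives). Repeat until
no nonterminal has two alternatives with a common prefix.

Round 1: D has alternatives sharing prefix '/'. Introduce D': D → / D'
  Add: D' → ε
  Add: D' → /

No remaining common prefixes — done.

Resulting grammar:
D → / D'
D' → ε
D' → /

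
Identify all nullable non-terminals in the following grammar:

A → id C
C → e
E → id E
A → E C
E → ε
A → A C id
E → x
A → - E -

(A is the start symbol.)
A non-terminal is nullable if it can derive ε (the empty string): either it has an ε-production, or it has a production whose right-hand side consists entirely of nullable non-terminals.

ε-productions: E → ε
So E is immediately nullable.
No further non-terminal can be added: every production for the remaining non-terminals contains a terminal or a non-nullable non-terminal.
Nullable = { 'E' }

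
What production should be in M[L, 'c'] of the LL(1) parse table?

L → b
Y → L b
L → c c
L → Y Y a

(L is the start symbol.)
To find M[L, 'c'], we find productions for L where 'c' is in the predict set (PREDICT(N → α) = (FIRST(α) \ {ε}) ∪ (FOLLOW(N) if α ⇒* ε)).

Relevant sets:
  FIRST(Y) = { 'b', 'c' }

L → b: PREDICT = { 'b' }
L → c c: PREDICT = { 'c' }
  'c' is in predict set, so this production goes in M[L, 'c']
L → Y Y a: PREDICT = { 'b', 'c' }
  'c' is in predict set, so this production goes in M[L, 'c']

M[L, 'c'] = L → c c, L → Y Y a  (a multiply-defined cell — the grammar is not LL(1))

Answer: L → c c, L → Y Y a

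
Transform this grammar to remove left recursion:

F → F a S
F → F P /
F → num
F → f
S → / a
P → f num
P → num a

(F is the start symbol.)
F is directly left-recursive. The standard transformation for
  A → A α₁ | ... | A α_m | β₁ | ... | β_n
is
  A  → β₁ A' | ... | β_n A'
  A' → α₁ A' | ... | α_m A' | ε

F → num becomes F → num F'
F → f becomes F → f F'
F → F a S becomes F' → a S F'
F → F P / becomes F' → P / F'
Add F' → ε

Productions for other non-terminals are unchanged:
  S → / a
  P → f num
  P → num a

Resulting grammar:
F → num F'
F → f F'
F' → a S F'
F' → P / F'
F' → ε
S → / a
P → f num
P → num a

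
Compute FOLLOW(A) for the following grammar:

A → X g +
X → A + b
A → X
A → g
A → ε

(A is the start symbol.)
A is the start symbol, so $ ∈ FOLLOW(A).
In X → A + b: A is followed by '+' b, add FIRST('+' b) \ {ε} = { '+' }

Taking the union: FOLLOW(A) = { $, '+' }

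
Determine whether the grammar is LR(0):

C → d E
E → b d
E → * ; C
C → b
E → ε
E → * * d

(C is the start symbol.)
A grammar is LR(0) if no state in the canonical LR(0) collection has:
  - both a shift item (dot before a terminal) and a complete item (shift-reduce conflict), or
  - two or more complete items (reduce-reduce conflict; the accept item [C' → C .] counts as a complete item here).

Augment with C' → C and build the canonical LR(0) collection (I0 = CLOSURE({[C' → . C]}), then GOTO on every symbol after a dot until no new states appear). It has 12 states:
  I0: { [C → . b], [C → . d E], [C' → . C] }  — shift
  I1: { [C' → C .] }  — accept
  I2: { [C → b .] }  — reduce
  I3: { [C → d . E], [E → . * * d], [E → . * ; C], [E → . b d], [E → .] }  — shift, reduce
  I4: { [E → * . * d], [E → * . ; C] }  — shift
  I5: { [C → d E .] }  — reduce
  I6: { [E → b . d] }  — shift
  I7: { [E → b d .] }  — reduce
  I8: { [E → * * . d] }  — shift
  I9: { [C → . b], [C → . d E], [E → * ; . C] }  — shift
  I10: { [E → * ; C .] }  — reduce
  I11: { [E → * * d .] }  — reduce

Conflict in state I3:
  Shift-reduce conflict between [E → .] and [E → . * * d]
So the grammar is NOT LR(0).

Answer: No. Shift-reduce conflict between [E → .] and [E → . * * d]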